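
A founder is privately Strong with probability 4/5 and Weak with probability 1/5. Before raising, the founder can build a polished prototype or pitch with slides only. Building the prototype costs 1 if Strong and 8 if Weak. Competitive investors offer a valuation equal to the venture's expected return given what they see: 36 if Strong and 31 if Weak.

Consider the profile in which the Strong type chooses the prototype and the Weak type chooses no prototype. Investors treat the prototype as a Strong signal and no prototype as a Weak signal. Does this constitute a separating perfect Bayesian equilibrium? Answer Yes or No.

Under these beliefs, the prototype earns valuation 36 and no prototype earns valuation 31.
Strong: the prototype nets 36 − 1 = 35; no prototype nets 31. Strong prefers the prototype.
Weak: the prototype nets 36 − 8 = 28; no prototype nets 31. Weak prefers no prototype.
Neither type deviates, so the separating profile is an equilibrium.

Yes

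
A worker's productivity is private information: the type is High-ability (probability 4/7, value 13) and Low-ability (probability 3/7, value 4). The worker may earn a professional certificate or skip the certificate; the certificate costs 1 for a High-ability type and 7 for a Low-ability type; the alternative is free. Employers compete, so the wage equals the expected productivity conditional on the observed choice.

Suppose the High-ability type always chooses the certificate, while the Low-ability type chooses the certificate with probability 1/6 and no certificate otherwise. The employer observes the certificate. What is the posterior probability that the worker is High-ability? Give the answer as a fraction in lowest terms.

8/9

P(the certificate) = (4/7)·1 + (3/7)·(1/6) = 9/14.
By Bayes' rule, P(High-ability | the certificate) = (4/7) / (9/14) = 8/9.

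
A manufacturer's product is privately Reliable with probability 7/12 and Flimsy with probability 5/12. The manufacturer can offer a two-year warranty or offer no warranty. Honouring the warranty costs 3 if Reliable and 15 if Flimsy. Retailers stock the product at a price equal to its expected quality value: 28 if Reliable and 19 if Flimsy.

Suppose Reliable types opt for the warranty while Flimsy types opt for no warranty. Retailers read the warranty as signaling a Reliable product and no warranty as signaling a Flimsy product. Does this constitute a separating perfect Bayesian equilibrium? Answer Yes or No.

Under these beliefs, the warranty earns price 28 and no warranty earns price 19.
Reliable: the warranty nets 28 − 3 = 25; no warranty nets 19. Reliable prefers the warranty.
Flimsy: the warranty nets 28 − 15 = 13; no warranty nets 19. Flimsy prefers no warranty.
Neither type deviates, so the separating profile is an equilibrium.

Yes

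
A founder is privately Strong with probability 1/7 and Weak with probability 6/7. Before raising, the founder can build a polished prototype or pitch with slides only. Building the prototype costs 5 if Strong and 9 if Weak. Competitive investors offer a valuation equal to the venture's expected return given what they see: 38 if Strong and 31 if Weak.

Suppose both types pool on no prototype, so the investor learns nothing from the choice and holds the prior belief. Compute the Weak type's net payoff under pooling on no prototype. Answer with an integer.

32

Pooled valuation = 1/7·38 + 6/7·31 = 32.
Weak pays no cost for no prototype, so net payoff = 32.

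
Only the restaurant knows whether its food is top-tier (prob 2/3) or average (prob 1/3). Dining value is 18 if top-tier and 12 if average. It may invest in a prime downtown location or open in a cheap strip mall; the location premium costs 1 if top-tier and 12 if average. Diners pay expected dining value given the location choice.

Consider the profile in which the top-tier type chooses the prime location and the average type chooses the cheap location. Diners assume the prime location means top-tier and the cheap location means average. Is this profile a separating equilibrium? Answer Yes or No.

Yes

Under these beliefs, the prime location earns price premium 18 and the cheap location earns price premium 12.
top-tier: the prime location nets 18 − 1 = 17; the cheap location nets 12. top-tier prefers the prime location.
average: the prime location nets 18 − 12 = 6; the cheap location nets 12. average prefers the cheap location.
Neither type deviates, so the separating profile is an equilibrium.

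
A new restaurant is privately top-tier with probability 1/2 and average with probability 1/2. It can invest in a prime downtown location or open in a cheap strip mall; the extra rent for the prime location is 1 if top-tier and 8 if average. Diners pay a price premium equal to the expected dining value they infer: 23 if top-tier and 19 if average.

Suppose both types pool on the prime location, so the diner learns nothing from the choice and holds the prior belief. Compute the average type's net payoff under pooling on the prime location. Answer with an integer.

13

Pooled price premium = 1/2·23 + 1/2·19 = 21.
average pays cost 8 for the prime location, so net payoff = 21 − 8 = 13.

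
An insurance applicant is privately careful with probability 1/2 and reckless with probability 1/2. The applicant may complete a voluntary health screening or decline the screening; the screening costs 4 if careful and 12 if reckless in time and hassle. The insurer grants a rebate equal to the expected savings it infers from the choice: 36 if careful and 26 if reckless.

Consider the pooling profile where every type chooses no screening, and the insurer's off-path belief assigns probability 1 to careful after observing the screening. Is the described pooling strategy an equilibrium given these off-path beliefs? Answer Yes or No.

On path, the insurer holds the prior and pays 1/2·36 + 1/2·26 = 31. Off path (the screening), believing careful, it pays 36.
careful: no screening nets 31; the screening nets 36 − 4 = 32. careful would deviate.
reckless: no screening nets 31; the screening nets 36 − 12 = 24. reckless stays.
A type deviates, so pooling fails.

No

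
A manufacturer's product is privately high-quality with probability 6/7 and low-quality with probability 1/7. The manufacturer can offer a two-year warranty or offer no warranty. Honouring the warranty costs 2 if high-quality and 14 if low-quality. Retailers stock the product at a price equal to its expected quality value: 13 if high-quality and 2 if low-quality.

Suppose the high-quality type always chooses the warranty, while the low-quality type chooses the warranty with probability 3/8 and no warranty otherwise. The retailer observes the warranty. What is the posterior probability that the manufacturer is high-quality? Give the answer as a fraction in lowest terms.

P(the warranty) = (6/7)·1 + (1/7)·(3/8) = 51/56.
By Bayes' rule, P(high-quality | the warranty) = (6/7) / (51/56) = 16/17.

16/17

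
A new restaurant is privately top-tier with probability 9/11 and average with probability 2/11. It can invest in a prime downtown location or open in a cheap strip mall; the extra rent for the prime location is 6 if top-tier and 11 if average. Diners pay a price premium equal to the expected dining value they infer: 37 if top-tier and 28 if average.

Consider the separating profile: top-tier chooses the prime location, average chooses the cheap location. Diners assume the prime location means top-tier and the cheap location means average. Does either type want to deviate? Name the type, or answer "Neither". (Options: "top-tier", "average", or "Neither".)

The prime location pays 37; the cheap location pays 28.
top-tier: assigned the prime location, nets 37 − 6 = 31; deviating to the cheap location nets 28.
average: assigned the cheap location, nets 28; deviating to the prime location nets 37 − 11 = 26.
Both types strictly prefer their assigned action; no profitable deviation.

Neither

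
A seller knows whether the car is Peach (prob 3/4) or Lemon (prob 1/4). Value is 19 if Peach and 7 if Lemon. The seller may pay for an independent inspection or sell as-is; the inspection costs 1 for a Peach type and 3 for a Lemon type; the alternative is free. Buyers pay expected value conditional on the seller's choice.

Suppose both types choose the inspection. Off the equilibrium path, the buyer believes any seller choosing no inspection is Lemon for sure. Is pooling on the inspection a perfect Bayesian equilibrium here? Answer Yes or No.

On path, the buyer holds the prior and pays 3/4·19 + 1/4·7 = 16. Off path (no inspection), believing Lemon, it pays 7.
Peach: the inspection nets 16 − 1 = 15; no inspection nets 7. Peach stays.
Lemon: the inspection nets 16 − 3 = 13; no inspection nets 7. Lemon stays.
No type deviates, so pooling is sustained.

Yes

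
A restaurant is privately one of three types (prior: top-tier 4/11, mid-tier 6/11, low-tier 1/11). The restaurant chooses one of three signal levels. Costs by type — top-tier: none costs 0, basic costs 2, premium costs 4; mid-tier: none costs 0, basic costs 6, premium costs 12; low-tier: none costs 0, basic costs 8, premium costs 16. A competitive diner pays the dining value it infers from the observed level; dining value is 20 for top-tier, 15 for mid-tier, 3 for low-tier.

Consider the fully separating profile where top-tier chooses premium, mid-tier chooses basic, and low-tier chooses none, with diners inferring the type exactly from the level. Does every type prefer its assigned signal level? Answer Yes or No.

No

Separating price premiums: premium → 20, basic → 15, none → 3.
top-tier (assigned premium): none: 3 − 0 = 3; basic: 15 − 2 = 13; premium: 20 − 4 = 16. top-tier stays.
mid-tier (assigned basic): none: 3 − 0 = 3; basic: 15 − 6 = 9; premium: 20 − 12 = 8. mid-tier stays.
low-tier (assigned none): none: 3 − 0 = 3; basic: 15 − 8 = 7; premium: 20 − 16 = 4. low-tier prefers basic.
At least one type deviates; the separating profile fails.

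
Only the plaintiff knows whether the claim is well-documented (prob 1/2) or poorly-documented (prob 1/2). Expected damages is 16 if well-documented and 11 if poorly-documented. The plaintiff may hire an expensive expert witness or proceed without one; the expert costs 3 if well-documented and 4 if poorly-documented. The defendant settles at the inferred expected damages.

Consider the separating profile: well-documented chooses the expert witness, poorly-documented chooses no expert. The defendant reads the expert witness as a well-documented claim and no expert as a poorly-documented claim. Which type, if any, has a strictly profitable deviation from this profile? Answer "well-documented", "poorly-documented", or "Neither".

poorly-documented

The expert witness pays 16; no expert pays 11.
well-documented: assigned the expert witness, nets 16 − 3 = 13; deviating to no expert nets 11.
poorly-documented: assigned no expert, nets 11; deviating to the expert witness nets 16 − 4 = 12.
The poorly-documented type gains 1 by deviating.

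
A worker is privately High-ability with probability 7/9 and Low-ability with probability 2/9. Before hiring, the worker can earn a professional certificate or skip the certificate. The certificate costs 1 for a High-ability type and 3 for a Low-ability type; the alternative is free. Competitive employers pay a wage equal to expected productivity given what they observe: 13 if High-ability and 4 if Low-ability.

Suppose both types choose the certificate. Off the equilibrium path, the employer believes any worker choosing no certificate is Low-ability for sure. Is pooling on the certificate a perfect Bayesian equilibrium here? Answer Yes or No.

Yes

On path, the employer holds the prior and pays 7/9·13 + 2/9·4 = 11. Off path (no certificate), believing Low-ability, it pays 4.
High-ability: the certificate nets 11 − 1 = 10; no certificate nets 4. High-ability stays.
Low-ability: the certificate nets 11 − 3 = 8; no certificate nets 4. Low-ability stays.
No type deviates, so pooling is sustained.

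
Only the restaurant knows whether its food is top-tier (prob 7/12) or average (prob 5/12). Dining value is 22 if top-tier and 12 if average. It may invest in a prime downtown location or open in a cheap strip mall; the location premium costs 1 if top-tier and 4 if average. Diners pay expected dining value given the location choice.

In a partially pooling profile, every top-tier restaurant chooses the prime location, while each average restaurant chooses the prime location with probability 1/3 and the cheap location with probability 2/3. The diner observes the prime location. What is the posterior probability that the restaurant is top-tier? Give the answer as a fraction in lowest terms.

P(the prime location) = (7/12)·1 + (5/12)·(1/3) = 13/18.
By Bayes' rule, P(top-tier | the prime location) = (7/12) / (13/18) = 21/26.

21/26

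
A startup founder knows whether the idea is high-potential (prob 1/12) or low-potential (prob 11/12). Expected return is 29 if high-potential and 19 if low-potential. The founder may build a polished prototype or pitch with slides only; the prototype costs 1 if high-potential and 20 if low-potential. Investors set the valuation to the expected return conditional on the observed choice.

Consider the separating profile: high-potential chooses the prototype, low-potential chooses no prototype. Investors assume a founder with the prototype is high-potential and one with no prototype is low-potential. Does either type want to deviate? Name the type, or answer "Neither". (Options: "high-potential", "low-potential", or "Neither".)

The prototype pays 29; no prototype pays 19.
high-potential: assigned the prototype, nets 29 − 1 = 28; deviating to no prototype nets 19.
low-potential: assigned no prototype, nets 19; deviating to the prototype nets 29 − 20 = 9.
Both types strictly prefer their assigned action; no profitable deviation.

Neither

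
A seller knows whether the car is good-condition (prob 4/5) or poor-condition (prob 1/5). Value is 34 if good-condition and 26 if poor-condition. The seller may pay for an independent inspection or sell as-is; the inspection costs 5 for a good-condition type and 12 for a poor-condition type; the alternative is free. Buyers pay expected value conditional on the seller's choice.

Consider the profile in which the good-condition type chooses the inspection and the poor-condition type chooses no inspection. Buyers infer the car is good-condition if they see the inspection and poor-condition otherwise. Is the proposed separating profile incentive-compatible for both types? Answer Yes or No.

Under these beliefs, the inspection earns price 34 and no inspection earns price 26.
good-condition: the inspection nets 34 − 5 = 29; no inspection nets 26. good-condition prefers the inspection.
poor-condition: the inspection nets 34 − 12 = 22; no inspection nets 26. poor-condition prefers no inspection.
Neither type deviates, so the separating profile is an equilibrium.

Yes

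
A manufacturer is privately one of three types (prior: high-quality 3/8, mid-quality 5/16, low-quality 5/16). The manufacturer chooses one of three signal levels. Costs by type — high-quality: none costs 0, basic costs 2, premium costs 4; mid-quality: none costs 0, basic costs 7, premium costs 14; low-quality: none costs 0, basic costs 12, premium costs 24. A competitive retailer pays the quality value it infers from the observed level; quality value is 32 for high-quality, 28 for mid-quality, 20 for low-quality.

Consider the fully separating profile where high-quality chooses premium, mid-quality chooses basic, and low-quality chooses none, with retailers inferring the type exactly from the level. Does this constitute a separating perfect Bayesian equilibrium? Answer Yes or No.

Yes

Separating prices: premium → 32, basic → 28, none → 20.
high-quality (assigned premium): none: 20 − 0 = 20; basic: 28 − 2 = 26; premium: 32 − 4 = 28. high-quality stays.
mid-quality (assigned basic): none: 20 − 0 = 20; basic: 28 − 7 = 21; premium: 32 − 14 = 18. mid-quality stays.
low-quality (assigned none): none: 20 − 0 = 20; basic: 28 − 12 = 16; premium: 32 − 24 = 8. low-quality stays.
Every type prefers its assigned level; separation holds.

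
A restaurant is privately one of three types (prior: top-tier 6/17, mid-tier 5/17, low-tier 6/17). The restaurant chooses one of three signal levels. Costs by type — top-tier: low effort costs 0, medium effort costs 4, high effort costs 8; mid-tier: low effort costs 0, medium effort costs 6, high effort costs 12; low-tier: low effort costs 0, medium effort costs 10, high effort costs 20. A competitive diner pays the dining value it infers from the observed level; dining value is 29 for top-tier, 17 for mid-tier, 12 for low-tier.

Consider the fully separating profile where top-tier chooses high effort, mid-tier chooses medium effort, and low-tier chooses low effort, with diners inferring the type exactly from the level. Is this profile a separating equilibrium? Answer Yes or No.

No

Separating price premiums: high effort → 29, medium effort → 17, low effort → 12.
top-tier (assigned high effort): low effort: 12 − 0 = 12; medium effort: 17 − 4 = 13; high effort: 29 − 8 = 21. top-tier stays.
mid-tier (assigned medium effort): low effort: 12 − 0 = 12; medium effort: 17 − 6 = 11; high effort: 29 − 12 = 17. mid-tier prefers high effort.
low-tier (assigned low effort): low effort: 12 − 0 = 12; medium effort: 17 − 10 = 7; high effort: 29 − 20 = 9. low-tier stays.
At least one type deviates; the separating profile fails.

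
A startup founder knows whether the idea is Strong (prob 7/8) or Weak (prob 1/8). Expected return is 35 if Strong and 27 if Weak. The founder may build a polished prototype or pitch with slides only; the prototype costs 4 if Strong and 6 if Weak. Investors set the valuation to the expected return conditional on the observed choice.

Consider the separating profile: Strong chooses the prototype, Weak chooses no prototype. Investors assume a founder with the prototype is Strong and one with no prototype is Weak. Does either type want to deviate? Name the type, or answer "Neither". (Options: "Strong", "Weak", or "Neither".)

The prototype pays 35; no prototype pays 27.
Strong: assigned the prototype, nets 35 − 4 = 31; deviating to no prototype nets 27.
Weak: assigned no prototype, nets 27; deviating to the prototype nets 35 − 6 = 29.
The Weak type gains 2 by deviating.

Weak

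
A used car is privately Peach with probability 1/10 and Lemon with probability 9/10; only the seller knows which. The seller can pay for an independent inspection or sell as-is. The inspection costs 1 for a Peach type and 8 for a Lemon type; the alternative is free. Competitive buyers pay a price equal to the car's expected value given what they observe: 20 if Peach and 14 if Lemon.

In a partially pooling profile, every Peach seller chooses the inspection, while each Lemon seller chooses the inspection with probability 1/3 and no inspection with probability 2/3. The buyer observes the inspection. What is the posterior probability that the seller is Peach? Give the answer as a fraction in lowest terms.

1/4

P(the inspection) = (1/10)·1 + (9/10)·(1/3) = 2/5.
By Bayes' rule, P(Peach | the inspection) = (1/10) / (2/5) = 1/4.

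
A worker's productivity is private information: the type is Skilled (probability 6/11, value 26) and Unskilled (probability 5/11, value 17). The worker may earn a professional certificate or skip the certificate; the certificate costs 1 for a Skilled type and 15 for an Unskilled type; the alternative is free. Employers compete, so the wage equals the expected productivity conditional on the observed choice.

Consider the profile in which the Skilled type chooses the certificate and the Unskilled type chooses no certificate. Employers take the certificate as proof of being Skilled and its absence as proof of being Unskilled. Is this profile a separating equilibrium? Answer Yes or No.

Yes

Under these beliefs, the certificate earns wage 26 and no certificate earns wage 17.
Skilled: the certificate nets 26 − 1 = 25; no certificate nets 17. Skilled prefers the certificate.
Unskilled: the certificate nets 26 − 15 = 11; no certificate nets 17. Unskilled prefers no certificate.
Neither type deviates, so the separating profile is an equilibrium.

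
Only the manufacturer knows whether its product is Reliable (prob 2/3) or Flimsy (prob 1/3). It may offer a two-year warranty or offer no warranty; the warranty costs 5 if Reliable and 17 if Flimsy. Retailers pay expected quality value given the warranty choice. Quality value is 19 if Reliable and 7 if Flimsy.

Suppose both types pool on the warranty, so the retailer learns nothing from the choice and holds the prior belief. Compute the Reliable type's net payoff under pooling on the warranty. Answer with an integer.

Pooled price = 2/3·19 + 1/3·7 = 15.
Reliable pays cost 5 for the warranty, so net payoff = 15 − 5 = 10.

10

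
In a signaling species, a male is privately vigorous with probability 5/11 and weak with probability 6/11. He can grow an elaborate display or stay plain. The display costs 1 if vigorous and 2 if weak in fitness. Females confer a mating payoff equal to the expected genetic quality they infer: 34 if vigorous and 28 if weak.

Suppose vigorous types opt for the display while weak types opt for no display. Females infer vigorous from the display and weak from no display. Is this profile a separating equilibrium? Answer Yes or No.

Under these beliefs, the display earns mating payoff 34 and no display earns mating payoff 28.
vigorous: the display nets 34 − 1 = 33; no display nets 28. vigorous prefers the display.
weak: the display nets 34 − 2 = 32; no display nets 28. weak would deviate to the display.
weak has a profitable deviation, so the profile is not an equilibrium.

No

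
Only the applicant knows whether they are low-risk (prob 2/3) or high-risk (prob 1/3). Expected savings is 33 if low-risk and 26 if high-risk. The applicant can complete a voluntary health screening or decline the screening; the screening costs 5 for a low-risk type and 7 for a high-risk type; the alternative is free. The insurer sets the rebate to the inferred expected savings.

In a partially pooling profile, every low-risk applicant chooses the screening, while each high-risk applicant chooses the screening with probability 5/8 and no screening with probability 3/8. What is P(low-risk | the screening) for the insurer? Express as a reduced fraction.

16/21

P(the screening) = (2/3)·1 + (1/3)·(5/8) = 7/8.
By Bayes' rule, P(low-risk | the screening) = (2/3) / (7/8) = 16/21.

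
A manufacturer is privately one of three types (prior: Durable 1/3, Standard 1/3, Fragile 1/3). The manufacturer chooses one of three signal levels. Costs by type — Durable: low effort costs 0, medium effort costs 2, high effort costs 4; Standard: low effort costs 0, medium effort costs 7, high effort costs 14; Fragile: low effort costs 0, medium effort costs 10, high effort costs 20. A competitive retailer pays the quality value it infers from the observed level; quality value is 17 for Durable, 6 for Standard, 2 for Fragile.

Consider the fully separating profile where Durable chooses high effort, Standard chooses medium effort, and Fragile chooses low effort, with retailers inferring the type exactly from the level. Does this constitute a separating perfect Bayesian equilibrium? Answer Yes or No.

No

Separating prices: high effort → 17, medium effort → 6, low effort → 2.
Durable (assigned high effort): low effort: 2 − 0 = 2; medium effort: 6 − 2 = 4; high effort: 17 − 4 = 13. Durable stays.
Standard (assigned medium effort): low effort: 2 − 0 = 2; medium effort: 6 − 7 = -1; high effort: 17 − 14 = 3. Standard prefers high effort.
Fragile (assigned low effort): low effort: 2 − 0 = 2; medium effort: 6 − 10 = -4; high effort: 17 − 20 = -3. Fragile stays.
At least one type deviates; the separating profile fails.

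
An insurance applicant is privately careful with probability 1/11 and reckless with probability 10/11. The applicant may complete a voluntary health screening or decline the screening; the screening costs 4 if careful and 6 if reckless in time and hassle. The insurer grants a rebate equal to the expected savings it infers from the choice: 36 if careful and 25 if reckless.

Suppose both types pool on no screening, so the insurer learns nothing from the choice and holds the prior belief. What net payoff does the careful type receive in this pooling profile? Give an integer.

Pooled rebate = 1/11·36 + 10/11·25 = 26.
careful pays no cost for no screening, so net payoff = 26.

26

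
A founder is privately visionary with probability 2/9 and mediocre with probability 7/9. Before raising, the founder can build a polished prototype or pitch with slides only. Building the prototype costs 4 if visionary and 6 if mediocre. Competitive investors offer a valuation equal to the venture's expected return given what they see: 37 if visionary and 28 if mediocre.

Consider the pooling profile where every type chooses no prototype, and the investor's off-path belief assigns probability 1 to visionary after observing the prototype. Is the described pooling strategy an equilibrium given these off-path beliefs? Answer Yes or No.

On path, the investor holds the prior and pays 2/9·37 + 7/9·28 = 30. Off path (the prototype), believing visionary, it pays 37.
visionary: no prototype nets 30; the prototype nets 37 − 4 = 33. visionary would deviate.
mediocre: no prototype nets 30; the prototype nets 37 − 6 = 31. mediocre would deviate.
A type deviates, so pooling fails.

No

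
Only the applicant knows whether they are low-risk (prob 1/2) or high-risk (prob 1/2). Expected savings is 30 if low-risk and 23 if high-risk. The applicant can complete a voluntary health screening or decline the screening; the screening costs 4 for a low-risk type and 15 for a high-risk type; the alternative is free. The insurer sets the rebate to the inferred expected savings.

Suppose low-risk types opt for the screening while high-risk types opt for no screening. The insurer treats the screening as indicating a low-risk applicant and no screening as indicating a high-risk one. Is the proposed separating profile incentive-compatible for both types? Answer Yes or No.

Yes

Under these beliefs, the screening earns rebate 30 and no screening earns rebate 23.
low-risk: the screening nets 30 − 4 = 26; no screening nets 23. low-risk prefers the screening.
high-risk: the screening nets 30 − 15 = 15; no screening nets 23. high-risk prefers no screening.
Neither type deviates, so the separating profile is an equilibrium.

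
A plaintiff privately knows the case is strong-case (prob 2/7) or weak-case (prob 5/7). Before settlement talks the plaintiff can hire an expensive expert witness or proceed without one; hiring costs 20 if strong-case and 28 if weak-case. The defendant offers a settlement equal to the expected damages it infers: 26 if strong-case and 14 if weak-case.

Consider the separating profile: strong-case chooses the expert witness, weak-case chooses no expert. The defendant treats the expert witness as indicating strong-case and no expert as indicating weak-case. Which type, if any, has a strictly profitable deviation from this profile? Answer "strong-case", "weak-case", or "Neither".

The expert witness pays 26; no expert pays 14.
strong-case: assigned the expert witness, nets 26 − 20 = 6; deviating to no expert nets 14.
weak-case: assigned no expert, nets 14; deviating to the expert witness nets 26 − 28 = -2.
The strong-case type gains 8 by deviating.

strong-case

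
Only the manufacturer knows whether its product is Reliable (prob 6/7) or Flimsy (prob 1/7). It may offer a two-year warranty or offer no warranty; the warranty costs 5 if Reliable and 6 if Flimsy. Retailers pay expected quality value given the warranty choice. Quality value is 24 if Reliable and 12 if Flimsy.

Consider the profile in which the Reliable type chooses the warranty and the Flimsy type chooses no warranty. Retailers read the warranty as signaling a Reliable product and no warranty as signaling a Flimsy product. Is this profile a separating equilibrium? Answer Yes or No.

Under these beliefs, the warranty earns price 24 and no warranty earns price 12.
Reliable: the warranty nets 24 − 5 = 19; no warranty nets 12. Reliable prefers the warranty.
Flimsy: the warranty nets 24 − 6 = 18; no warranty nets 12. Flimsy would deviate to the warranty.
Flimsy has a profitable deviation, so the profile is not an equilibrium.

No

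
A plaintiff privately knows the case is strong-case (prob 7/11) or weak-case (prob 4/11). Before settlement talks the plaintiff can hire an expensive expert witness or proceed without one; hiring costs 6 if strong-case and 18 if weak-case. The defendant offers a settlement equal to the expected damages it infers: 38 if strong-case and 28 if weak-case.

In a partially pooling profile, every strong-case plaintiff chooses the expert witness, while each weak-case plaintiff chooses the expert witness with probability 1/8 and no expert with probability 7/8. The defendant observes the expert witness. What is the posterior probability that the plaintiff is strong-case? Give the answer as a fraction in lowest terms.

14/15

P(the expert witness) = (7/11)·1 + (4/11)·(1/8) = 15/22.
By Bayes' rule, P(strong-case | the expert witness) = (7/11) / (15/22) = 14/15.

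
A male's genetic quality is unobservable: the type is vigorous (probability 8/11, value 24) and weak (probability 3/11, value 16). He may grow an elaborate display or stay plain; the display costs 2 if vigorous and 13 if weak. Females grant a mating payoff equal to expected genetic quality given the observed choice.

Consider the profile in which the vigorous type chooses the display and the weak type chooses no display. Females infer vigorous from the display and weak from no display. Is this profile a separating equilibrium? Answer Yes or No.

Under these beliefs, the display earns mating payoff 24 and no display earns mating payoff 16.
vigorous: the display nets 24 − 2 = 22; no display nets 16. vigorous prefers the display.
weak: the display nets 24 − 13 = 11; no display nets 16. weak prefers no display.
Neither type deviates, so the separating profile is an equilibrium.

Yes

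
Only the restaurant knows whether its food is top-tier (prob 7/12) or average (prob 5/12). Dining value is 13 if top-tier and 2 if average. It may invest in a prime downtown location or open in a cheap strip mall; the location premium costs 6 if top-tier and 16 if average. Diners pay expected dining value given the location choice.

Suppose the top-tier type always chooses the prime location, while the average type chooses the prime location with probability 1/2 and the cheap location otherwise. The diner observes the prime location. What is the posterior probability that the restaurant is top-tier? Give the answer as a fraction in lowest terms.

14/19

P(the prime location) = (7/12)·1 + (5/12)·(1/2) = 19/24.
By Bayes' rule, P(top-tier | the prime location) = (7/12) / (19/24) = 14/19.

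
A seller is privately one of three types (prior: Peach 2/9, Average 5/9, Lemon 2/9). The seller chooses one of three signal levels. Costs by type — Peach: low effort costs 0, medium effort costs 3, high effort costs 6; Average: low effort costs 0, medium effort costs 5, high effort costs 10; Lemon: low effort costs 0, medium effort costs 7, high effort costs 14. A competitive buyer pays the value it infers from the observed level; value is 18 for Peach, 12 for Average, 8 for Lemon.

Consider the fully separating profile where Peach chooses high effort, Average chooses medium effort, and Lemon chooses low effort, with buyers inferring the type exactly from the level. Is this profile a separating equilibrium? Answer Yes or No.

No

Separating prices: high effort → 18, medium effort → 12, low effort → 8.
Peach (assigned high effort): low effort: 8 − 0 = 8; medium effort: 12 − 3 = 9; high effort: 18 − 6 = 12. Peach stays.
Average (assigned medium effort): low effort: 8 − 0 = 8; medium effort: 12 − 5 = 7; high effort: 18 − 10 = 8. Average prefers low effort.
Lemon (assigned low effort): low effort: 8 − 0 = 8; medium effort: 12 − 7 = 5; high effort: 18 − 14 = 4. Lemon stays.
At least one type deviates; the separating profile fails.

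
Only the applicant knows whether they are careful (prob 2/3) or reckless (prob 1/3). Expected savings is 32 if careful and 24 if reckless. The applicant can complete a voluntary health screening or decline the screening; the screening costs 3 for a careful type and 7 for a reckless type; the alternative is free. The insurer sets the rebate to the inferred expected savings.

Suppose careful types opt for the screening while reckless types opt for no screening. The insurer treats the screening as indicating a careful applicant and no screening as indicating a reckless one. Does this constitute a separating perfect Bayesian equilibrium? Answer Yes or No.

No

Under these beliefs, the screening earns rebate 32 and no screening earns rebate 24.
careful: the screening nets 32 − 3 = 29; no screening nets 24. careful prefers the screening.
reckless: the screening nets 32 − 7 = 25; no screening nets 24. reckless would deviate to the screening.
reckless has a profitable deviation, so the profile is not an equilibrium.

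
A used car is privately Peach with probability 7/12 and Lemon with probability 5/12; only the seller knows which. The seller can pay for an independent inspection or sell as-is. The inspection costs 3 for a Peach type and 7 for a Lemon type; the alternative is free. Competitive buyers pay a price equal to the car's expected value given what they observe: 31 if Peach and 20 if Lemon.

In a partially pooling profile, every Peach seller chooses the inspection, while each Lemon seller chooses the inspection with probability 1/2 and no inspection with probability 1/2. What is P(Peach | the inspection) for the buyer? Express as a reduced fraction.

14/19

P(the inspection) = (7/12)·1 + (5/12)·(1/2) = 19/24.
By Bayes' rule, P(Peach | the inspection) = (7/12) / (19/24) = 14/19.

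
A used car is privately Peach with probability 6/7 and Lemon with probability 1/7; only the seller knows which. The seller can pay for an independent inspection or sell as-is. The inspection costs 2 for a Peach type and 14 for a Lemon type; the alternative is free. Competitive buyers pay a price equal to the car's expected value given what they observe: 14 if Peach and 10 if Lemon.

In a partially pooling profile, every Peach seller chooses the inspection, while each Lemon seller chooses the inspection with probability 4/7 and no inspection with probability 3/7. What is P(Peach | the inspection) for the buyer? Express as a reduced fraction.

P(the inspection) = (6/7)·1 + (1/7)·(4/7) = 46/49.
By Bayes' rule, P(Peach | the inspection) = (6/7) / (46/49) = 21/23.

21/23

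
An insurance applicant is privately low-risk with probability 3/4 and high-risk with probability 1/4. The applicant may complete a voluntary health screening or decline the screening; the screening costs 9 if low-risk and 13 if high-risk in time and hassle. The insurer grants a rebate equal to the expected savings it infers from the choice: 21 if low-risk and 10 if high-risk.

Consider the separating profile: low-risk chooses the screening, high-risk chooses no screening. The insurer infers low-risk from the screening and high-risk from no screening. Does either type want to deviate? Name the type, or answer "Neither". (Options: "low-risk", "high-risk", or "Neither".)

Neither

The screening pays 21; no screening pays 10.
low-risk: assigned the screening, nets 21 − 9 = 12; deviating to no screening nets 10.
high-risk: assigned no screening, nets 10; deviating to the screening nets 21 − 13 = 8.
Both types strictly prefer their assigned action; no profitable deviation.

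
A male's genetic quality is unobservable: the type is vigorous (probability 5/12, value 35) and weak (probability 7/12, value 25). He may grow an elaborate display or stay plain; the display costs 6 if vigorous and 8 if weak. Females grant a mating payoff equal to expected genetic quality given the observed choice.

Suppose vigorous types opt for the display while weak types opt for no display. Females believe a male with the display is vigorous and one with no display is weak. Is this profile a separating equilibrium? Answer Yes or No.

No

Under these beliefs, the display earns mating payoff 35 and no display earns mating payoff 25.
vigorous: the display nets 35 − 6 = 29; no display nets 25. vigorous prefers the display.
weak: the display nets 35 − 8 = 27; no display nets 25. weak would deviate to the display.
weak has a profitable deviation, so the profile is not an equilibrium.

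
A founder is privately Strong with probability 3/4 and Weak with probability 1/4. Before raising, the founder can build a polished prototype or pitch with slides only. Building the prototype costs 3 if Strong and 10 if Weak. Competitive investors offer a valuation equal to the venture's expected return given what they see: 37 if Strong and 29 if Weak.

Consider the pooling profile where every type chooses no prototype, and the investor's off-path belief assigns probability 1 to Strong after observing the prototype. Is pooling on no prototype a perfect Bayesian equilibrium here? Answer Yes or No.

On path, the investor holds the prior and pays 3/4·37 + 1/4·29 = 35. Off path (the prototype), believing Strong, it pays 37.
Strong: no prototype nets 35; the prototype nets 37 − 3 = 34. Strong stays.
Weak: no prototype nets 35; the prototype nets 37 − 10 = 27. Weak stays.
No type deviates, so pooling is sustained.

Yes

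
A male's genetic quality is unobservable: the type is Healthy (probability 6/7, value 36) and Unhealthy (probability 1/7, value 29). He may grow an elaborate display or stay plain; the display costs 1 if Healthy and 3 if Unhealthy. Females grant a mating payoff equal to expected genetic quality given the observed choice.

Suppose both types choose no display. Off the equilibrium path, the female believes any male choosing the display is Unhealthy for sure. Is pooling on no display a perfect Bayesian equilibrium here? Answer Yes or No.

On path, the female holds the prior and pays 6/7·36 + 1/7·29 = 35. Off path (the display), believing Unhealthy, it pays 29.
Healthy: no display nets 35; the display nets 29 − 1 = 28. Healthy stays.
Unhealthy: no display nets 35; the display nets 29 − 3 = 26. Unhealthy stays.
No type deviates, so pooling is sustained.

Yes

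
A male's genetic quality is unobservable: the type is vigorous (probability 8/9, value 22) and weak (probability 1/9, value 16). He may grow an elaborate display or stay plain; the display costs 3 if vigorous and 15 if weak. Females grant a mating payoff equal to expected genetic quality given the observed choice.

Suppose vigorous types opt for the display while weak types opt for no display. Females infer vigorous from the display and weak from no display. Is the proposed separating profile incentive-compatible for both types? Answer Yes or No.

Under these beliefs, the display earns mating payoff 22 and no display earns mating payoff 16.
vigorous: the display nets 22 − 3 = 19; no display nets 16. vigorous prefers the display.
weak: the display nets 22 − 15 = 7; no display nets 16. weak prefers no display.
Neither type deviates, so the separating profile is an equilibrium.

Yes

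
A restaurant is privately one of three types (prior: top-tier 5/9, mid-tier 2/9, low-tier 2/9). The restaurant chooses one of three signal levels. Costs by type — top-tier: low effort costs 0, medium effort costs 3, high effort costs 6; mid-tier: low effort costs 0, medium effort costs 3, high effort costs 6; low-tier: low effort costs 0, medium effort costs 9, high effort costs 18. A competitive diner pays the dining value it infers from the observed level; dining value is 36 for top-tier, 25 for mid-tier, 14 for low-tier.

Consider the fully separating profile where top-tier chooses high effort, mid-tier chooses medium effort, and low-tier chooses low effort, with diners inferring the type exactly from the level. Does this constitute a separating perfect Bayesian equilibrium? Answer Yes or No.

No

Separating price premiums: high effort → 36, medium effort → 25, low effort → 14.
top-tier (assigned high effort): low effort: 14 − 0 = 14; medium effort: 25 − 3 = 22; high effort: 36 − 6 = 30. top-tier stays.
mid-tier (assigned medium effort): low effort: 14 − 0 = 14; medium effort: 25 − 3 = 22; high effort: 36 − 6 = 30. mid-tier prefers high effort.
low-tier (assigned low effort): low effort: 14 − 0 = 14; medium effort: 25 − 9 = 16; high effort: 36 − 18 = 18. low-tier prefers high effort.
At least one type deviates; the separating profile fails.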